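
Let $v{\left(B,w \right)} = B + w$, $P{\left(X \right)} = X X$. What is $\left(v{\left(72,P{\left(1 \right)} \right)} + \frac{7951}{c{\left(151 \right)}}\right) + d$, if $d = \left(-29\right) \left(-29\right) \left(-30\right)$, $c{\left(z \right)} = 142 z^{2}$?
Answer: $- \frac{81451867543}{3237742} \approx -25157.0$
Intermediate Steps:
$P{\left(X \right)} = X^{2}$
$d = -25230$ ($d = 841 \left(-30\right) = -25230$)
$\left(v{\left(72,P{\left(1 \right)} \right)} + \frac{7951}{c{\left(151 \right)}}\right) + d = \left(\left(72 + 1^{2}\right) + \frac{7951}{142 \cdot 151^{2}}\right) - 25230 = \left(\left(72 + 1\right) + \frac{7951}{142 \cdot 22801}\right) - 25230 = \left(73 + \frac{7951}{3237742}\right) - 25230 = \frac{236363117}{3237742} - 25230 = - \frac{81451867543}{3237742}$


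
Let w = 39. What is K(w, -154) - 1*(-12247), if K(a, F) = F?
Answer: 12093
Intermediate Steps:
K(w, -154) - 1*(-12247) = -154 - 1*(-12247) = -154 + 12247 = 12093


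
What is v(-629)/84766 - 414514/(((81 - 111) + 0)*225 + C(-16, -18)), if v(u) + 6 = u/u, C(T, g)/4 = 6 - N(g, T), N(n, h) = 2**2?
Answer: 17568330007/285746186 ≈ 61.482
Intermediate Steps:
N(n, h) = 4
C(T, g) = 8 (C(T, g) = 4*(6 - 1*4) = 4*(6 - 4) = 4*2 = 8)
v(u) = -5 (v(u) = -6 + u/u = -6 + 1 = -5)
v(-629)/84766 - 414514/(((81 - 111) + 0)*225 + C(-16, -18)) = -5/84766 - 414514/(((81 - 111) + 0)*225 + 8) = -5*1/84766 - 414514/((-30 + 0)*225 + 8) = -5/84766 - 414514/(-30*225 + 8) = -5/84766 - 414514/(-6750 + 8) = -5/84766 - 414514/(-6742) = -5/84766 - 414514*(-1/6742) = -5/84766 + 207257/3371 = 17568330007/285746186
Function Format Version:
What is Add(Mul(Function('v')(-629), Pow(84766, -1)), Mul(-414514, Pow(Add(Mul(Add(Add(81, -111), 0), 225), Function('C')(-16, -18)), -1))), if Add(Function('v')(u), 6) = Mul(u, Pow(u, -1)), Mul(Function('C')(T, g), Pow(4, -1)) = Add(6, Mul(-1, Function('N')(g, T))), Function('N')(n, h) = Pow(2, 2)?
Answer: Rational(17568330007, 285746186) ≈ 61.482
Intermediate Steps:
Function('N')(n, h) = 4
Function('C')(T, g) = 8 (Function('C')(T, g) = Mul(4, Add(6, Mul(-1, 4))) = Mul(4, Add(6, -4)) = Mul(4, 2) = 8)
Function('v')(u) = -5 (Function('v')(u) = Add(-6, Mul(u, Pow(u, -1))) = Add(-6, 1) = -5)
Add(Mul(Function('v')(-629), Pow(84766, -1)), Mul(-414514, Pow(Add(Mul(Add(Add(81, -111), 0), 225), Function('C')(-16, -18)), -1))) = Add(Mul(-5, Pow(84766, -1)), Mul(-414514, Pow(Add(Mul(Add(Add(81, -111), 0), 225), 8), -1))) = Add(Mul(-5, Rational(1, 84766)), Mul(-414514, Pow(Add(Mul(Add(-30, 0), 225), 8), -1))) = Add(Rational(-5, 84766), Mul(-414514, Pow(Add(Mul(-30, 225), 8), -1))) = Add(Rational(-5, 84766), Mul(-414514, Pow(Add(-6750, 8), -1))) = Add(Rational(-5, 84766), Mul(-414514, Pow(-6742, -1))) = Add(Rational(-5, 84766), Mul(-414514, Rational(-1, 6742))) = Add(Rational(-5, 84766), Rational(207257, 3371)) = Rational(17568330007, 285746186)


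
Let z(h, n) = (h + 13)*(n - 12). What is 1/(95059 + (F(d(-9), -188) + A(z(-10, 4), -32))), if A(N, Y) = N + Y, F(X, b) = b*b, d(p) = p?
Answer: 1/130347 ≈ 7.6718e-6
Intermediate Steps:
z(h, n) = (-12 + n)*(13 + h) (z(h, n) = (13 + h)*(-12 + n) = (-12 + n)*(13 + h))
F(X, b) = b²
1/(95059 + (F(d(-9), -188) + A(z(-10, 4), -32))) = 1/(95059 + ((-188)² + ((-156 - 12*(-10) + 13*4 - 10*4) - 32))) = 1/(95059 + (35344 + ((-156 + 120 + 52 - 40) - 32))) = 1/(95059 + (35344 + (-24 - 32))) = 1/(95059 + (35344 - 56)) = 1/(95059 + 35288) = 1/130347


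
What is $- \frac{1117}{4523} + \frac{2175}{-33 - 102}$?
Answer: $- \frac{665888}{40707} \approx -16.358$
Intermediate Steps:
$- \frac{1117}{4523} + \frac{2175}{-33 - 102} = \left(-1117\right) \frac{1}{4523} + \frac{2175}{-33 - 102} = - \frac{1117}{4523} + \frac{2175}{-135} = - \frac{1117}{4523} + 2175 \left(- \frac{1}{135}\right) = - \frac{1117}{4523} - \frac{145}{9} = - \frac{665888}{40707}$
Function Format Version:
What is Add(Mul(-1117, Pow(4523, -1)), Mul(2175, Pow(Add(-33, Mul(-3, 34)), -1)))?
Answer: Rational(-665888, 40707) ≈ -16.358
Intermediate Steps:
Add(Mul(-1117, Pow(4523, -1)), Mul(2175, Pow(Add(-33, Mul(-3, 34)), -1))) = Add(Mul(-1117, Rational(1, 4523)), Mul(2175, Pow(Add(-33, -102), -1))) = Add(Rational(-1117, 4523), Mul(2175, Pow(-135, -1))) = Add(Rational(-1117, 4523), Mul(2175, Rational(-1, 135))) = Add(Rational(-1117, 4523), Rational(-145, 9)) = Rational(-665888, 40707)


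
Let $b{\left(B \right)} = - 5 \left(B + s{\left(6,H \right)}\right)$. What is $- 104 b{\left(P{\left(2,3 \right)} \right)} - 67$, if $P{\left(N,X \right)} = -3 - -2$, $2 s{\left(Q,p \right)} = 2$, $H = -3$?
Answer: $-67$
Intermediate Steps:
$s{\left(Q,p \right)} = 1$ ($s{\left(Q,p \right)} = \frac{1}{2} \cdot 2 = 1$)
$P{\left(N,X \right)} = -1$ ($P{\left(N,X \right)} = -3 + 2 = -1$)
$b{\left(B \right)} = -5 - 5 B$ ($b{\left(B \right)} = - 5 \left(B + 1\right) = - 5 \left(1 + B\right) = -5 - 5 B$)
$- 104 b{\left(P{\left(2,3 \right)} \right)} - 67 = - 104 \left(-5 - -5\right) - 67 = - 104 \left(-5 + 5\right) - 67 = \left(-104\right) 0 - 67 = 0 - 67 = -67$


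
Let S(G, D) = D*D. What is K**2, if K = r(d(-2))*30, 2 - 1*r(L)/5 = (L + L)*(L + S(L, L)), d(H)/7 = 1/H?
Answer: 360050625/4 ≈ 9.0013e+7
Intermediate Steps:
S(G, D) = D**2
d(H) = 7/H
r(L) = 10 - 10*L*(L + L**2) (r(L) = 10 - 5*(L + L)*(L + L**2) = 10 - 5*2*L*(L + L**2) = 10 - 10*L*(L + L**2))
K = 18975/2 (K = (10 - 10*(7/(-2))**2 - 10*(7/(-2))**3)*30 = (10 - 10*(7*(-1/2))**2 - 10*(7*(-1/2))**3)*30 = (10 - 10*(-7/2)**2 - 10*(-7/2)**3)*30 = (10 - 10*49/4 - 10*(-343/8))*30 = (10 - 245/2 + 1715/4)*30 = (1265/4)*30 = 18975/2 ≈ 9487.5)
K**2 = (18975/2)**2 = 360050625/4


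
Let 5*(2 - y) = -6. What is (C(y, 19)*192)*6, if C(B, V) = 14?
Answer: 16128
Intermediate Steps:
y = 16/5 (y = 2 - ⅕*(-6) = 2 + 6/5 = 16/5 ≈ 3.2000)
(C(y, 19)*192)*6 = (14*192)*6 = 2688*6 = 16128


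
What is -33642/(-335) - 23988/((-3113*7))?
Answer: 741128802/7299985 ≈ 101.52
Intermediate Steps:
-33642/(-335) - 23988/((-3113*7)) = -33642*(-1/335) - 23988/(-21791) = 33642/335 - 23988*(-1/21791) = 33642/335 + 23988/21791 = 741128802/7299985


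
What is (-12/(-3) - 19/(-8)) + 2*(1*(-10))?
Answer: -109/8 ≈ -13.625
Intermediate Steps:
(-12/(-3) - 19/(-8)) + 2*(1*(-10)) = (-12*(-1/3) - 19*(-1/8)) + 2*(-10) = (4 + 19/8) - 20 = 51/8 - 20 = -109/8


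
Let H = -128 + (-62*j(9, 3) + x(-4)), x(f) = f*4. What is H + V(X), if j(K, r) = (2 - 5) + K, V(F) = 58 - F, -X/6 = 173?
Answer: 580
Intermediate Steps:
X = -1038 (X = -6*173 = -1038)
x(f) = 4*f
j(K, r) = -3 + K
H = -516 (H = -128 + (-62*(-3 + 9) + 4*(-4)) = -128 + (-62*6 - 16) = -128 + (-372 - 16) = -128 - 388 = -516)
H + V(X) = -516 + (58 - 1*(-1038)) = -516 + (58 + 1038) = -516 + 1096 = 580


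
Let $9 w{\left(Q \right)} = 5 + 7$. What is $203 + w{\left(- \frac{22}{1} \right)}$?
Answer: $\frac{613}{3} \approx 204.33$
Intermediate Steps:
$w{\left(Q \right)} = \frac{4}{3}$ ($w{\left(Q \right)} = \frac{5 + 7}{9} = \frac{1}{9} \cdot 12 = \frac{4}{3}$)
$203 + w{\left(- \frac{22}{1} \right)} = 203 + \frac{4}{3} = \frac{613}{3}$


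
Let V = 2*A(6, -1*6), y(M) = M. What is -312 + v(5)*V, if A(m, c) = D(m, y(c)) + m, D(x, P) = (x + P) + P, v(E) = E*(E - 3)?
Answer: -312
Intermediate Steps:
v(E) = E*(-3 + E)
D(x, P) = x + 2*P (D(x, P) = (P + x) + P = x + 2*P)
A(m, c) = 2*c + 2*m (A(m, c) = (m + 2*c) + m = 2*c + 2*m)
V = 0 (V = 2*(2*(-1*6) + 2*6) = 2*(2*(-6) + 12) = 2*(-12 + 12) = 2*0 = 0)
-312 + v(5)*V = -312 + (5*(-3 + 5))*0 = -312 + (5*2)*0 = -312 + 10*0 = -312 + 0 = -312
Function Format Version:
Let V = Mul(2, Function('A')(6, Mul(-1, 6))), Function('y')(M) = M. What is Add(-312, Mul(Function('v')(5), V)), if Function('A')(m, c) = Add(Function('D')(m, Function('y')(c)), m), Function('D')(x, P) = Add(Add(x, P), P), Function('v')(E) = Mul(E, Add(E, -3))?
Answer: -312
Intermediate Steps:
Function('v')(E) = Mul(E, Add(-3, E))
Function('D')(x, P) = Add(x, Mul(2, P)) (Function('D')(x, P) = Add(Add(P, x), P) = Add(x, Mul(2, P)))
Function('A')(m, c) = Add(Mul(2, c), Mul(2, m)) (Function('A')(m, c) = Add(Add(m, Mul(2, c)), m) = Add(Mul(2, c), Mul(2, m)))
V = 0 (V = Mul(2, Add(Mul(2, Mul(-1, 6)), Mul(2, 6))) = Mul(2, Add(Mul(2, -6), 12)) = Mul(2, Add(-12, 12)) = Mul(2, 0) = 0)
Add(-312, Mul(Function('v')(5), V)) = Add(-312, Mul(Mul(5, Add(-3, 5)), 0)) = Add(-312, Mul(Mul(5, 2), 0)) = Add(-312, Mul(10, 0)) = Add(-312, 0) = -312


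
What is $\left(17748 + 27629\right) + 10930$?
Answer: $56307$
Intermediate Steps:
$\left(17748 + 27629\right) + 10930 = 45377 + 10930 = 56307$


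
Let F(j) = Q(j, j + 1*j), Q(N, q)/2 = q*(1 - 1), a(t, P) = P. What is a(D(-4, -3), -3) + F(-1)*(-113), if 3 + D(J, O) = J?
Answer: -3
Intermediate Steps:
D(J, O) = -3 + J
Q(N, q) = 0 (Q(N, q) = 2*(q*(1 - 1)) = 2*(q*0) = 2*0 = 0)
F(j) = 0
a(D(-4, -3), -3) + F(-1)*(-113) = -3 + 0*(-113) = -3 + 0 = -3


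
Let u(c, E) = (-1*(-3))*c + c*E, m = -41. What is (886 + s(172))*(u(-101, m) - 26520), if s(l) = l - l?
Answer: -20096252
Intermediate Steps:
u(c, E) = 3*c + E*c
s(l) = 0
(886 + s(172))*(u(-101, m) - 26520) = (886 + 0)*(-101*(3 - 41) - 26520) = 886*(-101*(-38) - 26520) = 886*(3838 - 26520) = 886*(-22682) = -20096252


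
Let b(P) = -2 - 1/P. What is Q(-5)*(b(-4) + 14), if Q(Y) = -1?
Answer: -49/4 ≈ -12.250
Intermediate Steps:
Q(-5)*(b(-4) + 14) = -((-2 - 1/(-4)) + 14) = -((-2 - 1*(-¼)) + 14) = -((-2 + ¼) + 14) = -(-7/4 + 14) = -1*49/4 = -49/4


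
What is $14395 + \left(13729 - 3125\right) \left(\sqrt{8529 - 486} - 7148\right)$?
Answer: $-75782997 + 10604 \sqrt{8043} \approx -7.4832 \cdot 10^{7}$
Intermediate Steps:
$14395 + \left(13729 - 3125\right) \left(\sqrt{8529 - 486} - 7148\right) = 14395 + 10604 \left(\sqrt{8043} - 7148\right) = 14395 + 10604 \left(-7148 + \sqrt{8043}\right) = 14395 - \left(75797392 - 10604 \sqrt{8043}\right) = -75782997 + 10604 \sqrt{8043}$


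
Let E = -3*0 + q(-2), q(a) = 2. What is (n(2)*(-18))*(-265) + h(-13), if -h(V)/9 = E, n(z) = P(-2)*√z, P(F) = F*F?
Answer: -18 + 19080*√2 ≈ 26965.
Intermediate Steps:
P(F) = F²
n(z) = 4*√z (n(z) = (-2)²*√z = 4*√z)
E = 2 (E = -3*0 + 2 = 0 + 2 = 2)
h(V) = -18 (h(V) = -9*2 = -18)
(n(2)*(-18))*(-265) + h(-13) = ((4*√2)*(-18))*(-265) - 18 = -72*√2*(-265) - 18 = 19080*√2 - 18 = -18 + 19080*√2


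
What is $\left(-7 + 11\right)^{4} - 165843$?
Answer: $-165587$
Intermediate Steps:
$\left(-7 + 11\right)^{4} - 165843 = 4^{4} - 165843 = 256 - 165843 = -165587$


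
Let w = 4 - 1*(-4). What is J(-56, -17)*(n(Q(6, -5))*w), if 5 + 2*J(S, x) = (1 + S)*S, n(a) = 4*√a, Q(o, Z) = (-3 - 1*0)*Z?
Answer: 49200*√15 ≈ 1.9055e+5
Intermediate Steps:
w = 8 (w = 4 + 4 = 8)
Q(o, Z) = -3*Z (Q(o, Z) = (-3 + 0)*Z = -3*Z)
J(S, x) = -5/2 + S*(1 + S)/2 (J(S, x) = -5/2 + ((1 + S)*S)/2 = -5/2 + (S*(1 + S))/2 = -5/2 + S*(1 + S)/2)
J(-56, -17)*(n(Q(6, -5))*w) = (-5/2 + (½)*(-56) + (½)*(-56)²)*((4*√(-3*(-5)))*8) = (-5/2 - 28 + (½)*3136)*((4*√15)*8) = (-5/2 - 28 + 1568)*(32*√15) = 3075*(32*√15)/2 = 49200*√15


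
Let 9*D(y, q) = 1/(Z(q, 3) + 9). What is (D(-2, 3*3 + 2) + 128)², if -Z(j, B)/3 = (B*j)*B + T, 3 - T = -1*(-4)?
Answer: 107793365761/6579225 ≈ 16384.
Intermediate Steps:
T = -1 (T = 3 - (-1)*(-4) = 3 - 1*4 = 3 - 4 = -1)
Z(j, B) = 3 - 3*j*B² (Z(j, B) = -3*((B*j)*B - 1) = -3*(j*B² - 1) = -3*(-1 + j*B²) = 3 - 3*j*B²)
D(y, q) = 1/(9*(12 - 27*q)) (D(y, q) = 1/(9*((3 - 3*q*3²) + 9)) = 1/(9*((3 - 3*q*9) + 9)) = 1/(9*((3 - 27*q) + 9)) = 1/(9*(12 - 27*q)))
(D(-2, 3*3 + 2) + 128)² = (-1/(-108 + 243*(3*3 + 2)) + 128)² = (-1/(-108 + 243*(9 + 2)) + 128)² = (-1/(-108 + 243*11) + 128)² = (-1/(-108 + 2673) + 128)² = (-1/2565 + 128)² = (328319/2565)² = 107793365761/6579225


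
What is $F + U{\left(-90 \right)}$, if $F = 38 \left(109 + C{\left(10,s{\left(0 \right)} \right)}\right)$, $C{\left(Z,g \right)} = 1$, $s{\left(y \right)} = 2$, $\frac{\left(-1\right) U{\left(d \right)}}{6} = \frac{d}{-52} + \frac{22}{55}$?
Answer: $\frac{270869}{65} \approx 4167.2$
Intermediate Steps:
$U{\left(d \right)} = - \frac{12}{5} + \frac{3 d}{26}$ ($U{\left(d \right)} = - 6 \left(\frac{d}{-52} + \frac{22}{55}\right) = - 6 \left(d \left(- \frac{1}{52}\right) + 22 \cdot \frac{1}{55}\right) = - 6 \left(- \frac{d}{52} + \frac{2}{5}\right) = - 6 \left(\frac{2}{5} - \frac{d}{52}\right) = - \frac{12}{5} + \frac{3 d}{26}$)
$F = 4180$ ($F = 38 \left(109 + 1\right) = 38 \cdot 110 = 4180$)
$F + U{\left(-90 \right)} = 4180 + \left(- \frac{12}{5} + \frac{3}{26} \left(-90\right)\right) = 4180 - \frac{831}{65} = \frac{270869}{65}$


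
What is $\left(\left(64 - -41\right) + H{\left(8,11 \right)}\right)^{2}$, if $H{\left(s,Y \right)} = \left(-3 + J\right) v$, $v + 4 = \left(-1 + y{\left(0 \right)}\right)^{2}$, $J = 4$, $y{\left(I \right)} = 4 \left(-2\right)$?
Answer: $33124$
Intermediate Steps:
$y{\left(I \right)} = -8$
$v = 77$ ($v = -4 + \left(-1 - 8\right)^{2} = -4 + \left(-9\right)^{2} = -4 + 81 = 77$)
$H{\left(s,Y \right)} = 77$ ($H{\left(s,Y \right)} = \left(-3 + 4\right) 77 = 1 \cdot 77 = 77$)
$\left(\left(64 - -41\right) + H{\left(8,11 \right)}\right)^{2} = \left(\left(64 - -41\right) + 77\right)^{2} = \left(\left(64 + 41\right) + 77\right)^{2} = \left(105 + 77\right)^{2} = 182^{2} = 33124$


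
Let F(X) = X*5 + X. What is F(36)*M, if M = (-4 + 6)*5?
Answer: 2160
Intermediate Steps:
M = 10 (M = 2*5 = 10)
F(X) = 6*X (F(X) = 5*X + X = 6*X)
F(36)*M = (6*36)*10 = 216*10 = 2160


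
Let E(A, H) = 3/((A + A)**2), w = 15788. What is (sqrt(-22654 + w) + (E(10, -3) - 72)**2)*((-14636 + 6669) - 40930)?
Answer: -40548678718473/160000 - 48897*I*sqrt(6866) ≈ -2.5343e+8 - 4.0517e+6*I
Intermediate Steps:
E(A, H) = 3/(4*A**2) (E(A, H) = 3/((2*A)**2) = 3/((4*A**2)) = 3*(1/(4*A**2)) = 3/(4*A**2))
(sqrt(-22654 + w) + (E(10, -3) - 72)**2)*((-14636 + 6669) - 40930) = (sqrt(-22654 + 15788) + ((3/4)/10**2 - 72)**2)*((-14636 + 6669) - 40930) = (sqrt(-6866) + ((3/4)*(1/100) - 72)**2)*(-7967 - 40930) = (I*sqrt(6866) + (3/400 - 72)**2)*(-48897) = (I*sqrt(6866) + (-28797/400)**2)*(-48897) = (I*sqrt(6866) + 829267209/160000)*(-48897) = (829267209/160000 + I*sqrt(6866))*(-48897) = -40548678718473/160000 - 48897*I*sqrt(6866)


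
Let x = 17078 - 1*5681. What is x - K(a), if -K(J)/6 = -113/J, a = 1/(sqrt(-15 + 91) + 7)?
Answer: 6651 - 1356*sqrt(19) ≈ 740.33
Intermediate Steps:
a = 1/(7 + 2*sqrt(19)) (a = 1/(sqrt(76) + 7) = 1/(2*sqrt(19) + 7) = 1/(7 + 2*sqrt(19)) ≈ 0.063622)
K(J) = 678/J (K(J) = -(-678)/J = 678/J)
x = 11397 (x = 17078 - 5681 = 11397)
x - K(a) = 11397 - 678/(-7/27 + 2*sqrt(19)/27)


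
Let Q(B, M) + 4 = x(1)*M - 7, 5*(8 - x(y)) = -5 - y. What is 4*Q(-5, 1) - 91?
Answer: -491/5 ≈ -98.200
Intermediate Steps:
x(y) = 9 + y/5 (x(y) = 8 - (-5 - y)/5 = 8 + (1 + y/5) = 9 + y/5)
Q(B, M) = -11 + 46*M/5 (Q(B, M) = -4 + ((9 + (1/5)*1)*M - 7) = -4 + ((9 + 1/5)*M - 7) = -4 + (46*M/5 - 7) = -4 + (-7 + 46*M/5) = -11 + 46*M/5)
4*Q(-5, 1) - 91 = 4*(-11 + (46/5)*1) - 91 = 4*(-11 + 46/5) - 91 = 4*(-9/5) - 91 = -36/5 - 91 = -491/5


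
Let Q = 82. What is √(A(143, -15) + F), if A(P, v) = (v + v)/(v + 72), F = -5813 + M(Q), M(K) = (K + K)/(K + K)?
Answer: I*√2098322/19 ≈ 76.24*I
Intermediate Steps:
M(K) = 1 (M(K) = (2*K)/((2*K)) = (2*K)*(1/(2*K)) = 1)
F = -5812 (F = -5813 + 1 = -5812)
A(P, v) = 2*v/(72 + v) (A(P, v) = (2*v)/(72 + v) = 2*v/(72 + v))
√(A(143, -15) + F) = √(2*(-15)/(72 - 15) - 5812) = √(2*(-15)/57 - 5812) = √(2*(-15)*(1/57) - 5812) = √(-10/19 - 5812) = √(-110438/19) = I*√2098322/19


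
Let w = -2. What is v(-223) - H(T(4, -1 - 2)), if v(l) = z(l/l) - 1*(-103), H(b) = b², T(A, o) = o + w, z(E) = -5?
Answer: 73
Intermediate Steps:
T(A, o) = -2 + o (T(A, o) = o - 2 = -2 + o)
v(l) = 98 (v(l) = -5 - 1*(-103) = -5 + 103 = 98)
v(-223) - H(T(4, -1 - 2)) = 98 - (-2 + (-1 - 2))² = 98 - (-2 - 3)² = 98 - 1*(-5)² = 98 - 1*25 = 98 - 25 = 73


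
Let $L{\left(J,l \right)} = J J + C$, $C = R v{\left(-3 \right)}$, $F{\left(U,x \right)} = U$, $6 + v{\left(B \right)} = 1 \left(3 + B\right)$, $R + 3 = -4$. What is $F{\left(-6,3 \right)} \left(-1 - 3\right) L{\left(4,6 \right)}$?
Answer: $1392$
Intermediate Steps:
$R = -7$ ($R = -3 - 4 = -7$)
$v{\left(B \right)} = -3 + B$ ($v{\left(B \right)} = -6 + 1 \left(3 + B\right) = -6 + \left(3 + B\right) = -3 + B$)
$C = 42$ ($C = - 7 \left(-3 - 3\right) = \left(-7\right) \left(-6\right) = 42$)
$L{\left(J,l \right)} = 42 + J^{2}$ ($L{\left(J,l \right)} = J J + 42 = J^{2} + 42 = 42 + J^{2}$)
$F{\left(-6,3 \right)} \left(-1 - 3\right) L{\left(4,6 \right)} = - 6 \left(-1 - 3\right) \left(42 + 4^{2}\right) = \left(-6\right) \left(-4\right) \left(42 + 16\right) = 24 \cdot 58 = 1392$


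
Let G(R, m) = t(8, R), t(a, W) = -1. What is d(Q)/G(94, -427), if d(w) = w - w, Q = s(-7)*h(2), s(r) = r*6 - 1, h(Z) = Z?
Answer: 0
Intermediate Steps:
G(R, m) = -1
s(r) = -1 + 6*r (s(r) = 6*r - 1 = -1 + 6*r)
Q = -86 (Q = (-1 + 6*(-7))*2 = (-1 - 42)*2 = -43*2 = -86)
d(w) = 0
d(Q)/G(94, -427) = 0/(-1) = 0*(-1) = 0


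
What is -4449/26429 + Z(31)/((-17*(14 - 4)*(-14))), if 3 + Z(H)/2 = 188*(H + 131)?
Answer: 799548027/31450510 ≈ 25.422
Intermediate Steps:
Z(H) = 49250 + 376*H (Z(H) = -6 + 2*(188*(H + 131)) = -6 + 2*(188*(131 + H)) = -6 + 2*(24628 + 188*H) = -6 + (49256 + 376*H) = 49250 + 376*H)
-4449/26429 + Z(31)/((-17*(14 - 4)*(-14))) = -4449/26429 + (49250 + 376*31)/((-17*(14 - 4)*(-14))) = -4449*1/26429 + (49250 + 11656)/((-17*10*(-14))) = -4449/26429 + 60906/((-170*(-14))) = -4449/26429 + 60906/2380 = -4449/26429 + 60906*(1/2380) = -4449/26429 + 30453/1190 = 799548027/31450510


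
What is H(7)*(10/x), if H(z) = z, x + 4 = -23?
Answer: -70/27 ≈ -2.5926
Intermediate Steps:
x = -27 (x = -4 - 23 = -27)
H(7)*(10/x) = 7*(10/(-27)) = 7*(10*(-1/27)) = 7*(-10/27) = -70/27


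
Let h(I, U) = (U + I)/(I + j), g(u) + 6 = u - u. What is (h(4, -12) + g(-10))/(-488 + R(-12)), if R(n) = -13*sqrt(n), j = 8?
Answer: 2440/180129 - 130*I*sqrt(3)/180129 ≈ 0.013546 - 0.00125*I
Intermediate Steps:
g(u) = -6 (g(u) = -6 + (u - u) = -6 + 0 = -6)
h(I, U) = (I + U)/(8 + I) (h(I, U) = (U + I)/(I + 8) = (I + U)/(8 + I))
(h(4, -12) + g(-10))/(-488 + R(-12)) = ((4 - 12)/(8 + 4) - 6)/(-488 - 26*I*sqrt(3)) = (-8/12 - 6)/(-488 - 26*I*sqrt(3)) = ((1/12)*(-8) - 6)/(-488 - 26*I*sqrt(3)) = (-2/3 - 6)/(-488 - 26*I*sqrt(3)) = -20/(3*(-488 - 26*I*sqrt(3)))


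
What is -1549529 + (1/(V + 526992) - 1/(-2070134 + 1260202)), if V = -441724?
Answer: -6688278680511769/4316330111 ≈ -1.5495e+6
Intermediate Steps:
-1549529 + (1/(V + 526992) - 1/(-2070134 + 1260202)) = -1549529 + (1/(-441724 + 526992) - 1/(-2070134 + 1260202)) = -1549529 + (1/85268 - 1/(-809932)) = -1549529 + (1/85268 - 1*(-1/809932)) = -1549529 + (1/85268 + 1/809932) = -1549529 + 55950/4316330111 = -6688278680511769/4316330111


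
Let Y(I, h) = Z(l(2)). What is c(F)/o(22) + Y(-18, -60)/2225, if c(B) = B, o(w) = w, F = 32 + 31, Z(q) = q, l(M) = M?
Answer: 140219/48950 ≈ 2.8645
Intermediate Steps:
Y(I, h) = 2
F = 63
c(F)/o(22) + Y(-18, -60)/2225 = 63/22 + 2/2225 = 140219/48950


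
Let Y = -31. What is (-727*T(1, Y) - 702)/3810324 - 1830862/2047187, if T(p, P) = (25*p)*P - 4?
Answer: -5818224989291/7800445758588 ≈ -0.74588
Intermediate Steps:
T(p, P) = -4 + 25*P*p (T(p, P) = 25*P*p - 4 = -4 + 25*P*p)
(-727*T(1, Y) - 702)/3810324 - 1830862/2047187 = (-727*(-4 + 25*(-31)*1) - 702)/3810324 - 1830862/2047187 = (-727*(-4 - 775) - 702)*(1/3810324) - 1830862*1/2047187 = (-727*(-779) - 702)*(1/3810324) - 1830862/2047187 = (566333 - 702)*(1/3810324) - 1830862/2047187 = 565631*(1/3810324) - 1830862/2047187 = 565631/3810324 - 1830862/2047187 = -5818224989291/7800445758588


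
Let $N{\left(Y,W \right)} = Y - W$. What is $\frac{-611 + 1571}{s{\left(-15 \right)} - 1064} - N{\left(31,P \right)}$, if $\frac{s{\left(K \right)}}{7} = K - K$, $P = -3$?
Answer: $- \frac{4642}{133} \approx -34.902$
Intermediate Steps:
$s{\left(K \right)} = 0$ ($s{\left(K \right)} = 7 \left(K - K\right) = 7 \cdot 0 = 0$)
$\frac{-611 + 1571}{s{\left(-15 \right)} - 1064} - N{\left(31,P \right)} = \frac{-611 + 1571}{0 - 1064} - \left(31 - -3\right) = \frac{960}{-1064} - \left(31 + 3\right) = 960 \left(- \frac{1}{1064}\right) - 34 = - \frac{120}{133} - 34 = - \frac{4642}{133}$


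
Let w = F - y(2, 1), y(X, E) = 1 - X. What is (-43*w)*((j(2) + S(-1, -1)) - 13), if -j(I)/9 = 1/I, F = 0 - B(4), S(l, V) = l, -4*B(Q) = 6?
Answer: 7955/4 ≈ 1988.8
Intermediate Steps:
B(Q) = -3/2 (B(Q) = -¼*6 = -3/2)
F = 3/2 (F = 0 - 1*(-3/2) = 0 + 3/2 = 3/2 ≈ 1.5000)
j(I) = -9/I
w = 5/2 (w = 3/2 - (1 - 1*2) = 3/2 - (1 - 2) = 3/2 - 1*(-1) = 3/2 + 1 = 5/2 ≈ 2.5000)
(-43*w)*((j(2) + S(-1, -1)) - 13) = (-43*5/2)*((-9/2 - 1) - 13) = -215*((-9*½ - 1) - 13)/2 = -215*((-9/2 - 1) - 13)/2 = -215*(-11/2 - 13)/2 = -215/2*(-37/2) = 7955/4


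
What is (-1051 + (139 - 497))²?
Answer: 1985281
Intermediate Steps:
(-1051 + (139 - 497))² = (-1051 - 358)² = (-1409)² = 1985281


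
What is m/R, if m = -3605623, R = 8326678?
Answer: -3605623/8326678 ≈ -0.43302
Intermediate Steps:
m/R = -3605623/8326678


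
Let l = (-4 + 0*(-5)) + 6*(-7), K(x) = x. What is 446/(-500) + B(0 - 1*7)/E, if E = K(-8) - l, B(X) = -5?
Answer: -2431/2375 ≈ -1.0236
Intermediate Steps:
l = -46 (l = (-4 + 0) - 42 = -4 - 42 = -46)
E = 38 (E = -8 - 1*(-46) = -8 + 46 = 38)
446/(-500) + B(0 - 1*7)/E = 446/(-500) - 5/38 = 446*(-1/500) - 5*1/38 = -223/250 - 5/38 = -2431/2375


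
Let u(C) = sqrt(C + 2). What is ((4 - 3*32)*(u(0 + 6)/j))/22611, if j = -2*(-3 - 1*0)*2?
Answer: -46*sqrt(2)/67833 ≈ -0.00095903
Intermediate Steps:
j = 12 (j = -2*(-3 + 0)*2 = -2*(-3)*2 = 6*2 = 12)
u(C) = sqrt(2 + C)
((4 - 3*32)*(u(0 + 6)/j))/22611 = ((4 - 3*32)*(sqrt(2 + (0 + 6))/12))/22611 = ((4 - 96)*(sqrt(2 + 6)*(1/12)))*(1/22611) = -92*sqrt(8)/12*(1/22611) = -92*2*sqrt(2)/12*(1/22611) = -46*sqrt(2)/3*(1/22611) = -46*sqrt(2)/67833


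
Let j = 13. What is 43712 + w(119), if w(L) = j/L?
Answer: 5201741/119 ≈ 43712.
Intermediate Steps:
w(L) = 13/L
43712 + w(119) = 43712 + 13/119 = 5201741/119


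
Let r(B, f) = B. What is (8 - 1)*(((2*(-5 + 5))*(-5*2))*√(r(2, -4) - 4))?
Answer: 0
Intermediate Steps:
(8 - 1)*(((2*(-5 + 5))*(-5*2))*√(r(2, -4) - 4)) = (8 - 1)*(((2*(-5 + 5))*(-5*2))*√(2 - 4)) = 7*(((2*0)*(-10))*√(-2)) = 7*((0*(-10))*(I*√2)) = 7*(0*(I*√2)) = 7*0 = 0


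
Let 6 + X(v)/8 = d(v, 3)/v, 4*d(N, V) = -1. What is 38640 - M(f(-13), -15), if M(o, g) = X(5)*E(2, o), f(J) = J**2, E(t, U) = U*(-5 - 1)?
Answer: -52188/5 ≈ -10438.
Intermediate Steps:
d(N, V) = -1/4 (d(N, V) = (1/4)*(-1) = -1/4)
E(t, U) = -6*U (E(t, U) = U*(-6) = -6*U)
X(v) = -48 - 2/v (X(v) = -48 + 8*(-1/(4*v)) = -48 - 2/v)
M(o, g) = 1452*o/5 (M(o, g) = (-48 - 2/5)*(-6*o) = -(-1452)*o/5 = 1452*o/5)
38640 - M(f(-13), -15) = 38640 - 1452*(-13)**2/5 = 38640 - 1452*169/5 = 38640 - 1*245388/5 = 38640 - 245388/5 = -52188/5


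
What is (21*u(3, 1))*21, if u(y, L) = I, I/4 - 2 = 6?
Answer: 14112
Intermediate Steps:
I = 32 (I = 8 + 4*6 = 8 + 24 = 32)
u(y, L) = 32
(21*u(3, 1))*21 = (21*32)*21 = 672*21 = 14112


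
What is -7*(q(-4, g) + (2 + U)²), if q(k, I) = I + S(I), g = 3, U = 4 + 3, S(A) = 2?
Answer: -602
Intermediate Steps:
U = 7
q(k, I) = 2 + I (q(k, I) = I + 2 = 2 + I)
-7*(q(-4, g) + (2 + U)²) = -7*((2 + 3) + (2 + 7)²) = -7*(5 + 9²) = -7*(5 + 81) = -7*86 = -602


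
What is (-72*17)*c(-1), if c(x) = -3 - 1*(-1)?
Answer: 2448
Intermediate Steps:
c(x) = -2 (c(x) = -3 + 1 = -2)
(-72*17)*c(-1) = -72*17*(-2) = -1224*(-2) = 2448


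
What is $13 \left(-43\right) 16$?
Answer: $-8944$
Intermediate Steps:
$13 \left(-43\right) 16 = \left(-559\right) 16 = -8944$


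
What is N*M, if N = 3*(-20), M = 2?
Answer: -120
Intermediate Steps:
N = -60
N*M = -60*2 = -120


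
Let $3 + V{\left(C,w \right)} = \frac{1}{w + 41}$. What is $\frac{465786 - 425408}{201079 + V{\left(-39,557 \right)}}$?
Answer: $\frac{24146044}{120243449} \approx 0.20081$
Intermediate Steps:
$V{\left(C,w \right)} = -3 + \frac{1}{41 + w}$ ($V{\left(C,w \right)} = -3 + \frac{1}{w + 41} = -3 + \frac{1}{41 + w}$)
$\frac{465786 - 425408}{201079 + V{\left(-39,557 \right)}} = \frac{465786 - 425408}{201079 + \frac{-122 - 1671}{41 + 557}} = \frac{40378}{201079 + \frac{-122 - 1671}{598}} = \frac{40378}{201079 + \frac{1}{598} \left(-1793\right)} = \frac{40378}{201079 - \frac{1793}{598}} = \frac{40378}{\frac{120243449}{598}} = 40378 \cdot \frac{598}{120243449} = \frac{24146044}{120243449}$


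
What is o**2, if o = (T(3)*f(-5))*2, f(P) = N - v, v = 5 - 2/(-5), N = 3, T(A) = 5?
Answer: 576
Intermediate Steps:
v = 27/5 (v = 5 - 2*(-1)/5 = 5 - 1*(-2/5) = 5 + 2/5 = 27/5 ≈ 5.4000)
f(P) = -12/5 (f(P) = 3 - 1*27/5 = 3 - 27/5 = -12/5)
o = -24 (o = (5*(-12/5))*2 = -12*2 = -24)
o**2 = (-24)**2 = 576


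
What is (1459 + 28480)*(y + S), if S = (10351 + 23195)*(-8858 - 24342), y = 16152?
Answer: -33343395066072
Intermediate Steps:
S = -1113727200 (S = 33546*(-33200) = -1113727200)
(1459 + 28480)*(y + S) = (1459 + 28480)*(16152 - 1113727200) = 29939*(-1113711048) = -33343395066072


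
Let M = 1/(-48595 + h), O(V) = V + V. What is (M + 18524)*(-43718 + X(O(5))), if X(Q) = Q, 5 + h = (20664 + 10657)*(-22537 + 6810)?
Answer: -56979944219790508/70376281 ≈ -8.0965e+8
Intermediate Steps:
O(V) = 2*V
h = -492585372 (h = -5 + (20664 + 10657)*(-22537 + 6810) = -5 + 31321*(-15727) = -5 - 492585367 = -492585372)
M = -1/492633967 (M = 1/(-48595 - 492585372) = 1/(-492633967) = -1/492633967 ≈ -2.0299e-9)
(M + 18524)*(-43718 + X(O(5))) = (-1/492633967 + 18524)*(-43718 + 2*5) = 9125551604707*(-43718 + 10)/492633967 = (9125551604707/492633967)*(-43708) = -56979944219790508/70376281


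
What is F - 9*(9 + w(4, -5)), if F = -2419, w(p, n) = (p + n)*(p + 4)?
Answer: -2428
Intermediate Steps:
w(p, n) = (4 + p)*(n + p) (w(p, n) = (n + p)*(4 + p) = (4 + p)*(n + p))
F - 9*(9 + w(4, -5)) = -2419 - 9*(9 + (4² + 4*(-5) + 4*4 - 5*4)) = -2419 - 9*(9 + (16 - 20 + 16 - 20)) = -2419 - 9*(9 - 8) = -2419 - 9 = -2428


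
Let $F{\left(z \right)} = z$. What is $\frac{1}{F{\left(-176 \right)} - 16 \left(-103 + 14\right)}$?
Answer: $\frac{1}{1248} \approx 0.00080128$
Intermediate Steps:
$\frac{1}{F{\left(-176 \right)} - 16 \left(-103 + 14\right)} = \frac{1}{-176 - 16 \left(-103 + 14\right)} = \frac{1}{-176 - -1424} = \frac{1}{-176 + 1424} = \frac{1}{1248}$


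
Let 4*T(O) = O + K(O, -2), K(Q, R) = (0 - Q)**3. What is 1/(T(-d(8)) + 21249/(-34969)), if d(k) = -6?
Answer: -69938/3714243 ≈ -0.018830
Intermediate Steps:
K(Q, R) = -Q**3 (K(Q, R) = (-Q)**3 = -Q**3)
T(O) = -O**3/4 + O/4 (T(O) = (O - O**3)/4 = -O**3/4 + O/4)
1/(T(-d(8)) + 21249/(-34969)) = 1/((-1*(-6))*(1 - (-1*(-6))**2)/4 + 21249/(-34969)) = 1/((1/4)*6*(1 - 1*6**2) + 21249*(-1/34969)) = 1/((1/4)*6*(1 - 1*36) - 21249/34969) = 1/((1/4)*6*(1 - 36) - 21249/34969) = 1/((1/4)*6*(-35) - 21249/34969) = 1/(-105/2 - 21249/34969) = 1/(-3714243/69938) = -69938/3714243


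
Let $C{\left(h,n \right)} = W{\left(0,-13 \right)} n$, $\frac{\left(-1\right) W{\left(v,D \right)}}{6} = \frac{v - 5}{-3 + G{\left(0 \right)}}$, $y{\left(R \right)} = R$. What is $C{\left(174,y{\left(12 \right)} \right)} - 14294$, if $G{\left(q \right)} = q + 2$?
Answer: $-14654$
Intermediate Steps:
$G{\left(q \right)} = 2 + q$
$W{\left(v,D \right)} = -30 + 6 v$ ($W{\left(v,D \right)} = - 6 \frac{v - 5}{-3 + \left(2 + 0\right)} = - 6 \frac{-5 + v}{-3 + 2} = - 6 \frac{-5 + v}{-1} = - 6 \left(-5 + v\right) \left(-1\right) = - 6 \left(5 - v\right) = -30 + 6 v$)
$C{\left(h,n \right)} = - 30 n$ ($C{\left(h,n \right)} = \left(-30 + 6 \cdot 0\right) n = \left(-30 + 0\right) n = - 30 n$)
$C{\left(174,y{\left(12 \right)} \right)} - 14294 = \left(-30\right) 12 - 14294 = -360 - 14294 = -14654$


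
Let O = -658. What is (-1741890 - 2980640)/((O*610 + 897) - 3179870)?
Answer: 4722530/3580353 ≈ 1.3190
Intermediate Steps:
(-1741890 - 2980640)/((O*610 + 897) - 3179870) = (-1741890 - 2980640)/((-658*610 + 897) - 3179870) = -4722530/((-401380 + 897) - 3179870) = -4722530/(-400483 - 3179870) = -4722530/(-3580353) = -4722530*(-1/3580353) = 4722530/3580353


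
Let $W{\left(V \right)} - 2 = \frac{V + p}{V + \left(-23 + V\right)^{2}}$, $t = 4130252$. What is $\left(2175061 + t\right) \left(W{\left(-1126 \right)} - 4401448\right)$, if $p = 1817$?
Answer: $- \frac{36607621919090985567}{1319075} \approx -2.7753 \cdot 10^{13}$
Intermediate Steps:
$W{\left(V \right)} = 2 + \frac{1817 + V}{V + \left(-23 + V\right)^{2}}$ ($W{\left(V \right)} = 2 + \frac{V + 1817}{V + \left(-23 + V\right)^{2}} = 2 + \frac{1817 + V}{V + \left(-23 + V\right)^{2}}$)
$\left(2175061 + t\right) \left(W{\left(-1126 \right)} - 4401448\right) = \left(2175061 + 4130252\right) \left(\frac{1817 + 2 \left(-23 - 1126\right)^{2} + 3 \left(-1126\right)}{-1126 + \left(-23 - 1126\right)^{2}} - 4401448\right) = 6305313 \left(\frac{1817 + 2 \left(-1149\right)^{2} - 3378}{-1126 + \left(-1149\right)^{2}} - 4401448\right) = 6305313 \left(\frac{1817 + 2 \cdot 1320201 - 3378}{-1126 + 1320201} - 4401448\right) = 6305313 \left(\frac{1817 + 2640402 - 3378}{1319075} - 4401448\right) = 6305313 \left(\frac{1}{1319075} \cdot 2638841 - 4401448\right) = 6305313 \left(\frac{2638841}{1319075} - 4401448\right) = 6305313 \left(- \frac{5805837381759}{1319075}\right) = - \frac{36607621919090985567}{1319075}$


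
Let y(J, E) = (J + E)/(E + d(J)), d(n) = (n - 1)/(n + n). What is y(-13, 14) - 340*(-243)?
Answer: 15615193/189 ≈ 82620.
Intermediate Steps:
d(n) = (-1 + n)/(2*n) (d(n) = (-1 + n)/((2*n)) = (-1 + n)*(1/(2*n)) = (-1 + n)/(2*n))
y(J, E) = (E + J)/(E + (-1 + J)/(2*J)) (y(J, E) = (J + E)/(E + (-1 + J)/(2*J)) = (E + J)/(E + (-1 + J)/(2*J)))
y(-13, 14) - 340*(-243) = 2*(-13)*(14 - 13)/(-1 - 13 + 2*14*(-13)) - 340*(-243) = 2*(-13)*1/(-1 - 13 - 364) + 82620 = 2*(-13)*1/(-378) + 82620 = 2*(-13)*(-1/378)*1 + 82620 = 13/189 + 82620 = 15615193/189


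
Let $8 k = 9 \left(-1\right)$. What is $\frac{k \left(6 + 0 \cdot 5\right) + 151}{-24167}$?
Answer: $- \frac{577}{96668} \approx -0.0059689$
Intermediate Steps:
$k = - \frac{9}{8}$ ($k = \frac{9 \left(-1\right)}{8} = \frac{1}{8} \left(-9\right) = - \frac{9}{8} \approx -1.125$)
$\frac{k \left(6 + 0 \cdot 5\right) + 151}{-24167} = \frac{- \frac{9 \left(6 + 0 \cdot 5\right)}{8} + 151}{-24167} = \left(- \frac{9 \left(6 + 0\right)}{8} + 151\right) \left(- \frac{1}{24167}\right) = \left(\left(- \frac{9}{8}\right) 6 + 151\right) \left(- \frac{1}{24167}\right) = \left(- \frac{27}{4} + 151\right) \left(- \frac{1}{24167}\right) = \frac{577}{4} \left(- \frac{1}{24167}\right) = - \frac{577}{96668}$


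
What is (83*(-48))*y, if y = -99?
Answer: 394416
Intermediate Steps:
(83*(-48))*y = (83*(-48))*(-99) = -3984*(-99) = 394416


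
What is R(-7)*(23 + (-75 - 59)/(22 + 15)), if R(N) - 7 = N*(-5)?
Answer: 30114/37 ≈ 813.89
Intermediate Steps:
R(N) = 7 - 5*N (R(N) = 7 + N*(-5) = 7 - 5*N)
R(-7)*(23 + (-75 - 59)/(22 + 15)) = (7 - 5*(-7))*(23 + (-75 - 59)/(22 + 15)) = (7 + 35)*(23 - 134/37) = 42*(23 - 134*1/37) = 42*(23 - 134/37) = 42*(717/37) = 30114/37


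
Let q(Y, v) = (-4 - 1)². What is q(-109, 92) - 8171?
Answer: -8146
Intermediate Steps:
q(Y, v) = 25 (q(Y, v) = (-5)² = 25)
q(-109, 92) - 8171 = 25 - 8171 = -8146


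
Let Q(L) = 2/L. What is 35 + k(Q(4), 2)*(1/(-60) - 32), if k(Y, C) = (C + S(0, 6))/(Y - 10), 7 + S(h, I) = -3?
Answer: 2291/285 ≈ 8.0386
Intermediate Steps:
S(h, I) = -10 (S(h, I) = -7 - 3 = -10)
k(Y, C) = (-10 + C)/(-10 + Y) (k(Y, C) = (C - 10)/(Y - 10) = (-10 + C)/(-10 + Y))
35 + k(Q(4), 2)*(1/(-60) - 32) = 35 + ((-10 + 2)/(-10 + 2/4))*(1/(-60) - 32) = 35 + (-8/(-10 + 2*(¼)))*(-1/60 - 32) = 35 + (-8/(-10 + ½))*(-1921/60) = 35 + (-8/(-19/2))*(-1921/60) = 35 - 2/19*(-8)*(-1921/60) = 35 + (16/19)*(-1921/60) = 35 - 7684/285 = 2291/285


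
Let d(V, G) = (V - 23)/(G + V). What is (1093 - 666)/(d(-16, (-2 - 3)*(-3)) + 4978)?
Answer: 427/5017 ≈ 0.085111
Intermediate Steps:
d(V, G) = (-23 + V)/(G + V)
(1093 - 666)/(d(-16, (-2 - 3)*(-3)) + 4978) = (1093 - 666)/((-23 - 16)/((-2 - 3)*(-3) - 16) + 4978) = 427/(-39/(-5*(-3) - 16) + 4978) = 427/(-39/(15 - 16) + 4978) = 427/(-39/(-1) + 4978) = 427/(-1*(-39) + 4978) = 427/(39 + 4978) = 427/5017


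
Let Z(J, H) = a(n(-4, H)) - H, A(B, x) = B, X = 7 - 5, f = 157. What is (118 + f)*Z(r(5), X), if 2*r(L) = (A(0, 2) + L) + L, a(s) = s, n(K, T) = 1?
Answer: -275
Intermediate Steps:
X = 2
r(L) = L (r(L) = ((0 + L) + L)/2 = (L + L)/2 = (2*L)/2 = L)
Z(J, H) = 1 - H
(118 + f)*Z(r(5), X) = (118 + 157)*(1 - 1*2) = 275*(1 - 2) = 275*(-1) = -275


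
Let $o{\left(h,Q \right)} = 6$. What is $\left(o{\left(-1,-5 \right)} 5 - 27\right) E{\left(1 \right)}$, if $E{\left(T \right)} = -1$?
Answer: $-3$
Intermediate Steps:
$\left(o{\left(-1,-5 \right)} 5 - 27\right) E{\left(1 \right)} = \left(6 \cdot 5 - 27\right) \left(-1\right) = \left(30 - 27\right) \left(-1\right) = 3 \left(-1\right) = -3$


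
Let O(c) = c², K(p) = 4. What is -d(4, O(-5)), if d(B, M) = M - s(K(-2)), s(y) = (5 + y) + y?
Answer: -12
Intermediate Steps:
s(y) = 5 + 2*y
d(B, M) = -13 + M (d(B, M) = M - (5 + 2*4) = M - (5 + 8) = M - 1*13 = M - 13 = -13 + M)
-d(4, O(-5)) = -(-13 + (-5)²) = -(-13 + 25) = -1*12 = -12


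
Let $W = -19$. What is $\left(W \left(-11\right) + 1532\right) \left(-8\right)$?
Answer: $-13928$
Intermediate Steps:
$\left(W \left(-11\right) + 1532\right) \left(-8\right) = \left(\left(-19\right) \left(-11\right) + 1532\right) \left(-8\right) = \left(209 + 1532\right) \left(-8\right) = 1741 \left(-8\right) = -13928$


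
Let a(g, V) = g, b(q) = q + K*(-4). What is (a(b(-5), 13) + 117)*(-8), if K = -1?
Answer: -928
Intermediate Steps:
b(q) = 4 + q (b(q) = q - 1*(-4) = q + 4 = 4 + q)
(a(b(-5), 13) + 117)*(-8) = ((4 - 5) + 117)*(-8) = (-1 + 117)*(-8) = 116*(-8) = -928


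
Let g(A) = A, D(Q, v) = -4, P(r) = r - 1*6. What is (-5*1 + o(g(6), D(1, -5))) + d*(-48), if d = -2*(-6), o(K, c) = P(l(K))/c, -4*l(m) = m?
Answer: -4633/8 ≈ -579.13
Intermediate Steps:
l(m) = -m/4
P(r) = -6 + r (P(r) = r - 6 = -6 + r)
o(K, c) = (-6 - K/4)/c
d = 12
(-5*1 + o(g(6), D(1, -5))) + d*(-48) = (-5*1 + (1/4)*(-24 - 1*6)/(-4)) + 12*(-48) = (-5 + (1/4)*(-1/4)*(-24 - 6)) - 576 = (-5 + (1/4)*(-1/4)*(-30)) - 576 = (-5 + 15/8) - 576 = -25/8 - 576 = -4633/8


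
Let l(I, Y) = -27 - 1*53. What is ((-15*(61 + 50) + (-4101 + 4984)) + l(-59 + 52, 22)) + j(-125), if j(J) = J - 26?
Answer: -1013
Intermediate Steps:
j(J) = -26 + J
l(I, Y) = -80 (l(I, Y) = -27 - 53 = -80)
((-15*(61 + 50) + (-4101 + 4984)) + l(-59 + 52, 22)) + j(-125) = ((-15*(61 + 50) + (-4101 + 4984)) - 80) + (-26 - 125) = ((-15*111 + 883) - 80) - 151 = ((-1665 + 883) - 80) - 151 = (-782 - 80) - 151 = -862 - 151 = -1013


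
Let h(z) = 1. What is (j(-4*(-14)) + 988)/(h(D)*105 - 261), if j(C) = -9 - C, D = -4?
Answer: -71/12 ≈ -5.9167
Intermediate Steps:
(j(-4*(-14)) + 988)/(h(D)*105 - 261) = ((-9 - (-4)*(-14)) + 988)/(1*105 - 261) = ((-9 - 1*56) + 988)/(105 - 261) = ((-9 - 56) + 988)/(-156) = (-65 + 988)*(-1/156) = 923*(-1/156) = -71/12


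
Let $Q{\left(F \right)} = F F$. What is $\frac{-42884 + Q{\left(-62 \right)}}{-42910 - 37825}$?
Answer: $\frac{7808}{16147} \approx 0.48356$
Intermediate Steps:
$Q{\left(F \right)} = F^{2}$
$\frac{-42884 + Q{\left(-62 \right)}}{-42910 - 37825} = \frac{-42884 + \left(-62\right)^{2}}{-42910 - 37825} = \frac{-42884 + 3844}{-80735} = \left(-39040\right) \left(- \frac{1}{80735}\right) = \frac{7808}{16147}$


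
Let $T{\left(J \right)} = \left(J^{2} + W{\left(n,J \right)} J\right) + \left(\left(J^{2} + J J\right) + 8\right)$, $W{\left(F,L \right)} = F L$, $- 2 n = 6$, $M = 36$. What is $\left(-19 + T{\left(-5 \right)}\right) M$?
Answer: $-396$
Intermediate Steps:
$n = -3$ ($n = \left(- \frac{1}{2}\right) 6 = -3$)
$T{\left(J \right)} = 8$ ($T{\left(J \right)} = \left(J^{2} + - 3 J J\right) + \left(\left(J^{2} + J J\right) + 8\right) = \left(J^{2} - 3 J^{2}\right) + \left(\left(J^{2} + J^{2}\right) + 8\right) = - 2 J^{2} + \left(2 J^{2} + 8\right) = - 2 J^{2} + \left(8 + 2 J^{2}\right) = 8$)
$\left(-19 + T{\left(-5 \right)}\right) M = \left(-19 + 8\right) 36 = \left(-11\right) 36 = -396$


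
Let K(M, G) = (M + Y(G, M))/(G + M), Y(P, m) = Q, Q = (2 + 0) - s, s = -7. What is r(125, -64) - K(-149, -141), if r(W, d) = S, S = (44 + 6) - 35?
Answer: 421/29 ≈ 14.517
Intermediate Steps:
S = 15 (S = 50 - 35 = 15)
Q = 9 (Q = (2 + 0) - 1*(-7) = 2 + 7 = 9)
Y(P, m) = 9
r(W, d) = 15
K(M, G) = (9 + M)/(G + M) (K(M, G) = (M + 9)/(G + M) = (9 + M)/(G + M))
r(125, -64) - K(-149, -141) = 15 - (9 - 149)/(-141 - 149) = 15 - (-140)/(-290) = 15 - (-1)*(-140)/290 = 15 - 1*14/29 = 15 - 14/29 = 421/29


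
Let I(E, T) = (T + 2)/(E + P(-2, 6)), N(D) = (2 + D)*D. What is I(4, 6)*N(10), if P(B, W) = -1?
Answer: 320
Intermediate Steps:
N(D) = D*(2 + D)
I(E, T) = (2 + T)/(-1 + E) (I(E, T) = (T + 2)/(E - 1) = (2 + T)/(-1 + E))
I(4, 6)*N(10) = ((2 + 6)/(-1 + 4))*(10*(2 + 10)) = (8/3)*(10*12) = ((⅓)*8)*120 = (8/3)*120 = 320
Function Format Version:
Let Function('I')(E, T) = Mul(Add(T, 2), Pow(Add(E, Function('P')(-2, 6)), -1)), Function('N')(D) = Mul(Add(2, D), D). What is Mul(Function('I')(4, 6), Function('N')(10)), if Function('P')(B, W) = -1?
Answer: 320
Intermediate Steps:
Function('N')(D) = Mul(D, Add(2, D))
Function('I')(E, T) = Mul(Pow(Add(-1, E), -1), Add(2, T)) (Function('I')(E, T) = Mul(Add(T, 2), Pow(Add(E, -1), -1)) = Mul(Add(2, T), Pow(Add(-1, E), -1)) = Mul(Pow(Add(-1, E), -1), Add(2, T)))
Mul(Function('I')(4, 6), Function('N')(10)) = Mul(Mul(Pow(Add(-1, 4), -1), Add(2, 6)), Mul(10, Add(2, 10))) = Mul(Mul(Pow(3, -1), 8), Mul(10, 12)) = Mul(Mul(Rational(1, 3), 8), 120) = Mul(Rational(8, 3), 120) = 320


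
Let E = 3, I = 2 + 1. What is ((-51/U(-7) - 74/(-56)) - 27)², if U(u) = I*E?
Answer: 6932689/7056 ≈ 982.52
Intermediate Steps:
I = 3
U(u) = 9 (U(u) = 3*3 = 9)
((-51/U(-7) - 74/(-56)) - 27)² = ((-51/9 - 74/(-56)) - 27)² = ((-51*⅑ - 74*(-1/56)) - 27)² = ((-17/3 + 37/28) - 27)² = (-365/84 - 27)² = (-2633/84)² = 6932689/7056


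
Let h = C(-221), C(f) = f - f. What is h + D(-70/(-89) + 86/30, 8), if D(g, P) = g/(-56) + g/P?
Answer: 4877/12460 ≈ 0.39141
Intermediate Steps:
C(f) = 0
h = 0
D(g, P) = -g/56 + g/P (D(g, P) = g*(-1/56) + g/P = -g/56 + g/P)
h + D(-70/(-89) + 86/30, 8) = 0 + (-(-70/(-89) + 86/30)/56 + (-70/(-89) + 86/30)/8) = 0 + (-(-70*(-1/89) + 86*(1/30))/56 + (-70*(-1/89) + 86*(1/30))*(⅛)) = 0 + (-(70/89 + 43/15)/56 + (70/89 + 43/15)*(⅛)) = 0 + (-1/56*4877/1335 + (4877/1335)*(⅛)) = 0 + (-4877/74760 + 4877/10680) = 0 + 4877/12460 = 4877/12460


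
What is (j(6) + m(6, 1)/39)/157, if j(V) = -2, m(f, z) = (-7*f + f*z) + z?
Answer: -113/6123 ≈ -0.018455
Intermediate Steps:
m(f, z) = z - 7*f + f*z
(j(6) + m(6, 1)/39)/157 = (-2 + (1 - 7*6 + 6*1)/39)/157 = (-2 + (1 - 42 + 6)*(1/39))/157 = (-2 - 35*1/39)/157 = (-2 - 35/39)/157 = (1/157)*(-113/39) = -113/6123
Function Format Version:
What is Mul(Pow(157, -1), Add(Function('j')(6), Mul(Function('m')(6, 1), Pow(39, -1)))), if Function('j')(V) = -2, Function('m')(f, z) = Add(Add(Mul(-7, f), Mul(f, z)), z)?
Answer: Rational(-113, 6123) ≈ -0.018455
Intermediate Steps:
Function('m')(f, z) = Add(z, Mul(-7, f), Mul(f, z))
Mul(Pow(157, -1), Add(Function('j')(6), Mul(Function('m')(6, 1), Pow(39, -1)))) = Mul(Pow(157, -1), Add(-2, Mul(Add(1, Mul(-7, 6), Mul(6, 1)), Pow(39, -1)))) = Mul(Rational(1, 157), Add(-2, Mul(Add(1, -42, 6), Rational(1, 39)))) = Mul(Rational(1, 157), Add(-2, Mul(-35, Rational(1, 39)))) = Mul(Rational(1, 157), Add(-2, Rational(-35, 39))) = Mul(Rational(1, 157), Rational(-113, 39)) = Rational(-113, 6123)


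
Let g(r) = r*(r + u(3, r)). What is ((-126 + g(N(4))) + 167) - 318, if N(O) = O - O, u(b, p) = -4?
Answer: -277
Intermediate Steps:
N(O) = 0
g(r) = r*(-4 + r) (g(r) = r*(r - 4) = r*(-4 + r))
((-126 + g(N(4))) + 167) - 318 = ((-126 + 0*(-4 + 0)) + 167) - 318 = ((-126 + 0*(-4)) + 167) - 318 = ((-126 + 0) + 167) - 318 = (-126 + 167) - 318 = 41 - 318 = -277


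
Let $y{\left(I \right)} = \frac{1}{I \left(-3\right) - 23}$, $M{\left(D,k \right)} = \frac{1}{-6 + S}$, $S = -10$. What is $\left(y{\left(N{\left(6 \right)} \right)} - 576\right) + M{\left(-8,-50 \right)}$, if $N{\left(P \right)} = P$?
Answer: $- \frac{377913}{656} \approx -576.09$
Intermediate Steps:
$M{\left(D,k \right)} = - \frac{1}{16}$ ($M{\left(D,k \right)} = \frac{1}{-6 - 10} = \frac{1}{-16} = - \frac{1}{16}$)
$y{\left(I \right)} = \frac{1}{-23 - 3 I}$ ($y{\left(I \right)} = \frac{1}{- 3 I - 23} = \frac{1}{-23 - 3 I}$)
$\left(y{\left(N{\left(6 \right)} \right)} - 576\right) + M{\left(-8,-50 \right)} = \left(- \frac{1}{23 + 3 \cdot 6} - 576\right) - \frac{1}{16} = \left(- \frac{1}{23 + 18} - 576\right) - \frac{1}{16} = \left(- \frac{1}{41} - 576\right) - \frac{1}{16} = - \frac{23617}{41} - \frac{1}{16} = - \frac{377913}{656}$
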